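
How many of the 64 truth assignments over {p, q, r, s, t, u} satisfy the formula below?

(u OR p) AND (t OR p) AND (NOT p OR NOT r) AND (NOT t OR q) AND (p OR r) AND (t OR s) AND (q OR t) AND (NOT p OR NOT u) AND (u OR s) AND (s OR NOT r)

3

There are 2^6 = 64 truth assignments over (p, q, r, s, t, u).
Split on t. With t = true, the clauses containing t are satisfied and NOT t drops from the rest; 2 of the 2^5 = 32 assignments to the other variables satisfy what remains.
With t = false, by the same count on the reduced clause set, 1 assignment works.
(One model: p=F, q=T, r=T, s=T, t=T, u=T.)
Total: 2 + 1 = 3.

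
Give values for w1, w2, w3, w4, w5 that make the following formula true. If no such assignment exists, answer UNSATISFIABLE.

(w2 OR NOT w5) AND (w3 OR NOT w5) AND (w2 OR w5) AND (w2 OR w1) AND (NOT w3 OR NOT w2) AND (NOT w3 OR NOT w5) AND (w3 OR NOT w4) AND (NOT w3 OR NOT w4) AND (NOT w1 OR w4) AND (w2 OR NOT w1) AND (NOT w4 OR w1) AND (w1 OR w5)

Suppose w2 = true.
The clause (NOT w3) is unit, so w3 = false.
The clause (NOT w5) is unit, so w5 = false.
The clause (NOT w4) is unit, so w4 = false.
The clause (NOT w1) is unit, so w1 = false.
Now (w1) is unsatisfied and unit — conflict.
Backtrack on w2: now try w2 = false.
The clause (NOT w5) is unit, so w5 = false.
Now (w5) is unsatisfied and unit — conflict.
Both values of w2 lead to a conflict.

UNSATISFIABLE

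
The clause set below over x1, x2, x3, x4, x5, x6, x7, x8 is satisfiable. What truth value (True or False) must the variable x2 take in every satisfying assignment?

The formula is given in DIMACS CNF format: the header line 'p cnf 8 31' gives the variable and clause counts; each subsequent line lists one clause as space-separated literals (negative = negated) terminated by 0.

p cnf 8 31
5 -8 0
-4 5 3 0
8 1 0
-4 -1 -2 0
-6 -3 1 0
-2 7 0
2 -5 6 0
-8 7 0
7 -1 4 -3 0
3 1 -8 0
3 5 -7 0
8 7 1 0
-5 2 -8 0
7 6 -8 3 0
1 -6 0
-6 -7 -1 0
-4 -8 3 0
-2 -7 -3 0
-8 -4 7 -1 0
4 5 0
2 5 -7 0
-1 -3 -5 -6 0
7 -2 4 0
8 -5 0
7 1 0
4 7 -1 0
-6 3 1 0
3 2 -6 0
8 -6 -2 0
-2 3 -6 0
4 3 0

False

Suppose x2 = True.
Unit clause (x7) forces x7 = True.
Unit clause (¬x3) forces x3 = False.
Unit clause (x5) forces x5 = True.
Unit clause (x8) forces x8 = True.
Unit clause (x1) forces x1 = True.
Unit clause (¬x4) forces x4 = False.
Now (x4) is unsatisfied and unit — conflict.
So every satisfying assignment has x2 = False.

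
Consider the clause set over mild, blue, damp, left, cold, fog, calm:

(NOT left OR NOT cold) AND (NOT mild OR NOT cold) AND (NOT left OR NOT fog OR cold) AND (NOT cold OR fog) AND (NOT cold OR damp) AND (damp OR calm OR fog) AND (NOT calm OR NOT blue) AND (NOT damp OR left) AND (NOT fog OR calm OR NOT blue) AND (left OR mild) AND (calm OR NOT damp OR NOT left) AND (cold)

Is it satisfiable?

The clause (cold) is unit, so cold = true.
The clause (NOT left) is unit, so left = false.
The clause (NOT mild) is unit, so mild = false.
That conflicts with the unit clause (mild).
No assignment satisfies every clause.

Unsatisfiable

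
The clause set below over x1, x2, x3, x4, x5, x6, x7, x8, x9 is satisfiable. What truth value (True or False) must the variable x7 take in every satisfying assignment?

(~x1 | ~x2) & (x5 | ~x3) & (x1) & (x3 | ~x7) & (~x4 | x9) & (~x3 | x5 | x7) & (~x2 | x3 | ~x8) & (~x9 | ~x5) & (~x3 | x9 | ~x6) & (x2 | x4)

False

Suppose x7 = 1.
The clause (x1) is unit, so x1 = 1.
The clause (~x2) is unit, so x2 = 0.
The clause (x3) is unit, so x3 = 1.
The clause (x5) is unit, so x5 = 1.
The clause (~x9) is unit, so x9 = 0.
The clause (~x4) is unit, so x4 = 0.
That conflicts with the unit clause (x4).
So every satisfying assignment has x7 = False.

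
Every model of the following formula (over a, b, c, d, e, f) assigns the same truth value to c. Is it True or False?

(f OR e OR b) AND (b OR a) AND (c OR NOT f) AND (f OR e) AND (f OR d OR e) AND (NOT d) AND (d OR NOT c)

False

Suppose c = true.
Unit clause (NOT d) forces d = false.
Now (d) is unsatisfied and unit — conflict.
So every satisfying assignment has c = False.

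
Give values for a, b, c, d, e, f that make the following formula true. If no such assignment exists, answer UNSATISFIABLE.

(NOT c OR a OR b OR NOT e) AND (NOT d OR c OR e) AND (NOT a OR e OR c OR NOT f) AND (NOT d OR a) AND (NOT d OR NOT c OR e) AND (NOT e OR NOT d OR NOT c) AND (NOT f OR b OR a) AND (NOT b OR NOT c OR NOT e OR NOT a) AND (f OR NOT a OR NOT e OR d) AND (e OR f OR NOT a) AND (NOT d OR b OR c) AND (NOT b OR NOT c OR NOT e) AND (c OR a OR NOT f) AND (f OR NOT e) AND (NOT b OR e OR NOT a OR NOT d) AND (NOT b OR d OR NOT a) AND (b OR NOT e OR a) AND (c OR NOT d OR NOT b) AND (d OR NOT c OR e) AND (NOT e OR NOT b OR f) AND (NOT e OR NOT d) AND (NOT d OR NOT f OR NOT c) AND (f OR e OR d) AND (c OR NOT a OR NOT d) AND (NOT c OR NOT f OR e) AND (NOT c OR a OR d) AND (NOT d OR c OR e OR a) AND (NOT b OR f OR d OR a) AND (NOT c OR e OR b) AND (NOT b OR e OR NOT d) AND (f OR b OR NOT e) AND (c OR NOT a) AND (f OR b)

Case d = false:
Case f = true:
Case b = false:
Unit clause (a) forces a = true.
Unit clause (c) forces c = true.
Unit clause (e) forces e = true.
All clauses are satisfied.

a: true, b: false, c: true, d: false, e: true, f: true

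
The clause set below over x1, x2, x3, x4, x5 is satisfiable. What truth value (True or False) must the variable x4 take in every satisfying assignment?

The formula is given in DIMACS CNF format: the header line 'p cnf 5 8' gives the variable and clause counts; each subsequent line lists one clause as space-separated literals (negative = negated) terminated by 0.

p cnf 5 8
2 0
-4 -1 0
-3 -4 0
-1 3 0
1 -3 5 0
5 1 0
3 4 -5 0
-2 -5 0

Suppose x4 = True.
Unit clause (x2) forces x2 = True.
Unit clause (¬x1) forces x1 = False.
Unit clause (¬x3) forces x3 = False.
Unit clause (x5) forces x5 = True.
That conflicts with the unit clause (¬x5).
So every satisfying assignment has x4 = False.

False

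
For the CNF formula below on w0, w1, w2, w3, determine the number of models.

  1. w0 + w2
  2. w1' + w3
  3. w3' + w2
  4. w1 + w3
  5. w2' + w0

2

There are 2^4 = 16 truth assignments over (w0, w1, w2, w3).
Check each against the 5 clauses (columns in the order w0, w1, w2, w3):
  F F F F  ✗ fails (w0 + w2)
  F F F T  ✗ fails (w0 + w2)
  F F T F  ✗ fails (w1 + w3)
  F F T T  ✗ fails (w2' + w0)
  F T F F  ✗ fails (w0 + w2)
  F T F T  ✗ fails (w0 + w2)
  F T T F  ✗ fails (w1' + w3)
  F T T T  ✗ fails (w2' + w0)
  T F F F  ✗ fails (w1 + w3)
  T F F T  ✗ fails (w3' + w2)
  T F T F  ✗ fails (w1 + w3)
  T F T T  ✓ satisfies all
  T T F F  ✗ fails (w1' + w3)
  T T F T  ✗ fails (w3' + w2)
  T T T F  ✗ fails (w1' + w3)
  T T T T  ✓ satisfies all
2 of the 16 rows are models.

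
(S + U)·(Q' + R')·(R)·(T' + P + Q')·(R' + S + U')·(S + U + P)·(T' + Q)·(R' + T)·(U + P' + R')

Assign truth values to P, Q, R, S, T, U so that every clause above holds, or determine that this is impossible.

UNSATISFIABLE

The clause (R) is unit, so R = 1.
The clause (Q') is unit, so Q = 0.
The clause (T') is unit, so T = 0.
That conflicts with the unit clause (T).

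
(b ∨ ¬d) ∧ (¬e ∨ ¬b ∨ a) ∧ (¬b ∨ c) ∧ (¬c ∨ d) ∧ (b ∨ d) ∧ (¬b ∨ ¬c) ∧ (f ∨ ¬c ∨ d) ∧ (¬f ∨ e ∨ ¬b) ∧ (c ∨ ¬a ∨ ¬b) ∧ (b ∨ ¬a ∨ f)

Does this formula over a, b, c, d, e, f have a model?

Unsatisfiable

Branch on b: set b = True.
(c) alone gives c = True.
That conflicts with the unit clause (¬c).
That branch fails; take b = False instead.
(¬d) alone gives d = False.
That conflicts with the unit clause (d).
Neither b = True nor b = False works.
No assignment satisfies every clause.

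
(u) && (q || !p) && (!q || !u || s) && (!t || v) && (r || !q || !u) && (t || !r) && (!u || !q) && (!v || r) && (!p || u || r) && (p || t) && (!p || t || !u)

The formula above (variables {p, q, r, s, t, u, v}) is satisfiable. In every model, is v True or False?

True

Suppose v = false.
Unit clause (u) forces u = true.
Unit clause (!t) forces t = false.
Unit clause (!r) forces r = false.
Unit clause (!q) forces q = false.
Unit clause (!p) forces p = false.
But (p) is also a unit clause — contradiction.
So every satisfying assignment has v = True.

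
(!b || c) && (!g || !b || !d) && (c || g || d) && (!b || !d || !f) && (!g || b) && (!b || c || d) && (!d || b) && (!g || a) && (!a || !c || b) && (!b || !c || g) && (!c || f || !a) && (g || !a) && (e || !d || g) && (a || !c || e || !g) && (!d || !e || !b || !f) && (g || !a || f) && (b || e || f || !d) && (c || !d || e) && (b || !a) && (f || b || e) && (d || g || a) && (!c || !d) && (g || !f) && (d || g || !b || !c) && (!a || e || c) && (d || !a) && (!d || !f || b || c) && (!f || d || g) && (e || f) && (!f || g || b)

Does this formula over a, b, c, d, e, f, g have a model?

Suppose b = false.
Unit clause (!g) forces g = false.
Unit clause (!d) forces d = false.
Unit clause (c) forces c = true.
Unit clause (!a) forces a = false.
Now (a) is unsatisfied and unit — conflict.
Undo b and try b = true.
Unit clause (c) forces c = true.
Unit clause (g) forces g = true.
Unit clause (!d) forces d = false.
Unit clause (a) forces a = true.
Now (!a) is unsatisfied and unit — conflict.
Both values of b lead to a conflict.
No assignment satisfies every clause.

No, unsatisfiable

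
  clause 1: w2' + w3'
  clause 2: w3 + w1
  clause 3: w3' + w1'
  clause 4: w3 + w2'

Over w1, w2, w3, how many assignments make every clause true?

There are 2^3 = 8 truth assignments over (w1, w2, w3).
Check each against the 4 clauses (columns in the order w1, w2, w3):
  F F F  ✗ fails (w3 + w1)
  F F T  ✓ satisfies all
  F T F  ✗ fails (w3 + w1)
  F T T  ✗ fails (w2' + w3')
  T F F  ✓ satisfies all
  T F T  ✗ fails (w3' + w1')
  T T F  ✗ fails (w3 + w2')
  T T T  ✗ fails (w2' + w3')
2 of the 8 rows are models.

2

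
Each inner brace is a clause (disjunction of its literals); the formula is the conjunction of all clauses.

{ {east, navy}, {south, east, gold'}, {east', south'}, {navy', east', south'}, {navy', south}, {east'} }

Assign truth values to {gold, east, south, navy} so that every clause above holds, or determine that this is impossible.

gold: 0; east: 0; south: 1; navy: 1

The clause (east') is unit, so east = 0.
The clause (navy) is unit, so navy = 1.
The clause (south) is unit, so south = 1.
No clause remains; gold is free.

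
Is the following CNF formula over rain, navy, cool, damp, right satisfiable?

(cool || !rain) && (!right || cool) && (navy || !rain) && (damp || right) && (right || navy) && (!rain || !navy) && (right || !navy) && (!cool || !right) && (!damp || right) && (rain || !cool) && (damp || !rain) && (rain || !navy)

Case cool = true:
The clause (!right) is unit, so right = false.
The clause (damp) is unit, so damp = true.
Now (!damp) is unsatisfied and unit — conflict.
So cool must be the other value — set cool = false.
The clause (!rain) is unit, so rain = false.
The clause (!right) is unit, so right = false.
The clause (damp) is unit, so damp = true.
Now (!damp) is unsatisfied and unit — conflict.
Either choice for cool ends in contradiction.
No assignment satisfies every clause.

No, unsatisfiable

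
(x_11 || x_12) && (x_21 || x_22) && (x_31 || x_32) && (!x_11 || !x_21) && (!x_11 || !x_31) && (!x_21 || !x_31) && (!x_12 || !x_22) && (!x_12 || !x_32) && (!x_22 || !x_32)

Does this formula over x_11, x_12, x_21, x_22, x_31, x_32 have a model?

Suppose x_11 = true.
(!x_21) alone gives x_21 = false.
(x_22) alone gives x_22 = true.
(!x_31) alone gives x_31 = false.
(x_32) alone gives x_32 = true.
Now (!x_32) is unsatisfied and unit — conflict.
Undo x_11 and try x_11 = false.
(x_12) alone gives x_12 = true.
(!x_22) alone gives x_22 = false.
(x_21) alone gives x_21 = true.
(!x_31) alone gives x_31 = false.
(x_32) alone gives x_32 = true.
Now (!x_32) is unsatisfied and unit — conflict.
Neither x_11 = true nor x_11 = false works.
No assignment satisfies every clause.

No, unsatisfiable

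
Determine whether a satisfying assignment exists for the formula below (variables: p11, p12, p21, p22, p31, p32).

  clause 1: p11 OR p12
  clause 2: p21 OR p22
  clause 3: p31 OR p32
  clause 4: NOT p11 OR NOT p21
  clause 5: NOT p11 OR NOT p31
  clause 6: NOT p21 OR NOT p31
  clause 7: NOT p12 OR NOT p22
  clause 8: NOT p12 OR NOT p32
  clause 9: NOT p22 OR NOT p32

Suppose p11 = true.
From the singleton clause (NOT p21), p21 = false.
From the singleton clause (p22), p22 = true.
From the singleton clause (NOT p31), p31 = false.
From the singleton clause (p32), p32 = true.
That conflicts with the unit clause (NOT p32).
So p11 must be the other value — set p11 = false.
From the singleton clause (p12), p12 = true.
From the singleton clause (NOT p22), p22 = false.
From the singleton clause (p21), p21 = true.
From the singleton clause (NOT p31), p31 = false.
From the singleton clause (p32), p32 = true.
That conflicts with the unit clause (NOT p32).
Both values of p11 lead to a conflict.
No assignment satisfies every clause.

No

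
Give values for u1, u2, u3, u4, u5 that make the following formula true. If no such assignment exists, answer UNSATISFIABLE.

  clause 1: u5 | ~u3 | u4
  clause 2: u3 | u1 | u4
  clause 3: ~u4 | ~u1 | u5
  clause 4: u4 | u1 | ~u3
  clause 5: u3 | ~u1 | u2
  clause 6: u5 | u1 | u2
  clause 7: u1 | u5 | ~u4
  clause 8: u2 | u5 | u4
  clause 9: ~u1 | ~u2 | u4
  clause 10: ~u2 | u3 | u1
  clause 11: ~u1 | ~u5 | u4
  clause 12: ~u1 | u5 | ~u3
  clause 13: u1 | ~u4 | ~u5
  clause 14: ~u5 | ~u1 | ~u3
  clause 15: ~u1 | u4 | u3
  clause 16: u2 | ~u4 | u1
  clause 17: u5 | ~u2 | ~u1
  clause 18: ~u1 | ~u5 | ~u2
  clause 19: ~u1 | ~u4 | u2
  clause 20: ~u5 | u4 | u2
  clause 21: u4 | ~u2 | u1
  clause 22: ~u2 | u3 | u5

Try u5 = 1.
Try u1 = 0.
From the singleton clause (~u4), u4 = 0.
From the singleton clause (u3), u3 = 1.
But (~u3) is also a unit clause — contradiction.
That branch fails; take u1 = 1 instead.
From the singleton clause (u4), u4 = 1.
From the singleton clause (~u3), u3 = 0.
From the singleton clause (u2), u2 = 1.
But (~u2) is also a unit clause — contradiction.
Both values of u1 lead to a conflict.
That branch fails; take u5 = 0 instead.
Try u3 = 0.
From the singleton clause (~u2), u2 = 0.
From the singleton clause (~u1), u1 = 0.
But (u1) is also a unit clause — contradiction.
That branch fails; take u3 = 1 instead.
From the singleton clause (u4), u4 = 1.
From the singleton clause (~u1), u1 = 0.
But (u1) is also a unit clause — contradiction.
Both values of u3 lead to a conflict.
Both values of u5 lead to a conflict.

UNSATISFIABLE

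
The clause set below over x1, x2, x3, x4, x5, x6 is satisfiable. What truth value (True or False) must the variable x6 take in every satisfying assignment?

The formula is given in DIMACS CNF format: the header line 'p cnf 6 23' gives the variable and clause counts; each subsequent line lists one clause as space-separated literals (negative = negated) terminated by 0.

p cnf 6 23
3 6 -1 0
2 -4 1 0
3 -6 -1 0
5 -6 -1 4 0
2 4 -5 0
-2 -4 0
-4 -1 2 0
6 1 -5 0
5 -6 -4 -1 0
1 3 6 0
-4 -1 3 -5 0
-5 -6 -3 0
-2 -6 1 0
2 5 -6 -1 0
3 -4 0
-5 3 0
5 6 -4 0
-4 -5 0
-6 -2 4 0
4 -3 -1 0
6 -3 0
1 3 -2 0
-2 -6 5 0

True

Suppose x6 = False.
(¬x3) alone gives x3 = False.
(¬x1) alone gives x1 = False.
But (x1) is also a unit clause — contradiction.
So every satisfying assignment has x6 = True.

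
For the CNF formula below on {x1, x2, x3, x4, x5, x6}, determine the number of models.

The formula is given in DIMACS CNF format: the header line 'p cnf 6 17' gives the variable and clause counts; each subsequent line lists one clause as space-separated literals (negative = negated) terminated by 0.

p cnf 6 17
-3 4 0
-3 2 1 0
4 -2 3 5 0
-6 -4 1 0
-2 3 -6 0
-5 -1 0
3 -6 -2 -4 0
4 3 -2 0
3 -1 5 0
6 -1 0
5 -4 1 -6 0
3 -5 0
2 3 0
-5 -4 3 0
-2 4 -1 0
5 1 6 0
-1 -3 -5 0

There are 2^6 = 64 truth assignments over (x1, x2, x3, x4, x5, x6).
Split on x2. With x2 = True, the clauses containing x2 are satisfied and ¬x2 drops from the rest; 2 of the 2^5 = 32 assignments to the other variables satisfy what remains.
With x2 = False, by the same count on the reduced clause set, 1 assignment works.
Total: 2 + 1 = 3.

3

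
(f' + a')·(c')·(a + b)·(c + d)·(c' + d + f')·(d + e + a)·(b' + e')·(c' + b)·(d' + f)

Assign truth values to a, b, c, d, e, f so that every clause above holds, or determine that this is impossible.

(c') alone gives c = 0.
(d) alone gives d = 1.
(f) alone gives f = 1.
(a') alone gives a = 0.
(b) alone gives b = 1.
(e') alone gives e = 0.
All clauses are satisfied.

a=0, b=1, c=0, d=1, e=0, f=1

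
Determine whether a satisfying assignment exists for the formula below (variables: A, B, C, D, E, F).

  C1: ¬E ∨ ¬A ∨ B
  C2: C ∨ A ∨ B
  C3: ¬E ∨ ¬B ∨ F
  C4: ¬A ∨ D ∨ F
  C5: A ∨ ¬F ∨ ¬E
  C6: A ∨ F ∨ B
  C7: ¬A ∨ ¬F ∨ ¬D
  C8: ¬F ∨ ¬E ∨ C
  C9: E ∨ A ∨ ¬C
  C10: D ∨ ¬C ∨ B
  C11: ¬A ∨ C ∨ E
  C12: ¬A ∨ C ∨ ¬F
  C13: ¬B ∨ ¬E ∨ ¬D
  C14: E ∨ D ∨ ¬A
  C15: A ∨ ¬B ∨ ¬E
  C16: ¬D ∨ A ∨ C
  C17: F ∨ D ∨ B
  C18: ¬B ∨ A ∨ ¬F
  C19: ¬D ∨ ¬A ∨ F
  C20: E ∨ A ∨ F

Suppose E = True.
Suppose A = True.
The clause (B) is unit, so B = True.
The clause (F) is unit, so F = True.
The clause (¬D) is unit, so D = False.
The clause (C) is unit, so C = True.
This assignment satisfies each clause.
A satisfying assignment: A=True, B=True, C=True, D=False, E=True, F=True.

Yes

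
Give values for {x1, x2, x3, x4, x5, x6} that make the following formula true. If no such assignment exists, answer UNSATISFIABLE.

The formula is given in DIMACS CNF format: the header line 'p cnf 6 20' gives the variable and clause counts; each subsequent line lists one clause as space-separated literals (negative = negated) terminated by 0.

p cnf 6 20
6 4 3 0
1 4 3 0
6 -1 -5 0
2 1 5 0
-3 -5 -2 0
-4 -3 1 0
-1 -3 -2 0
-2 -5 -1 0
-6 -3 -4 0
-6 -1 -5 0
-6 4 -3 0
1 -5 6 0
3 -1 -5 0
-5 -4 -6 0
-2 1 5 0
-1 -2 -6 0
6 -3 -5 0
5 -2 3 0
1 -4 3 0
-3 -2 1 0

x1=True, x2=False, x3=False, x4=True, x5=False, x6=True

Case x6 = True:
Case x3 = False:
Case x1 = True:
From the singleton clause (¬x5), x5 = False.
From the singleton clause (¬x2), x2 = False.
Every clause is now satisfied; x4 is unconstrained.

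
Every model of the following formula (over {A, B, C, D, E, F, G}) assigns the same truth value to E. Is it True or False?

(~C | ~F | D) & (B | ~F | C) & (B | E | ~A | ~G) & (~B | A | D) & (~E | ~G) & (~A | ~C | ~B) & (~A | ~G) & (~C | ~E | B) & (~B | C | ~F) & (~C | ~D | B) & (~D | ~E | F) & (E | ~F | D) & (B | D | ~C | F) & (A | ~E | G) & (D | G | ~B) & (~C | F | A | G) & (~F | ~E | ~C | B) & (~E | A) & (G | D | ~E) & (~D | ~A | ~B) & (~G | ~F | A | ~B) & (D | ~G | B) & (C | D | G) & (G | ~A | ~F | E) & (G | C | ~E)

Suppose E = 1.
The clause (~G) is unit, so G = 0.
The clause (A) is unit, so A = 1.
The clause (D) is unit, so D = 1.
The clause (F) is unit, so F = 1.
The clause (~B) is unit, so B = 0.
The clause (C) is unit, so C = 1.
But (~C) is also a unit clause — contradiction.
So every satisfying assignment has E = False.

False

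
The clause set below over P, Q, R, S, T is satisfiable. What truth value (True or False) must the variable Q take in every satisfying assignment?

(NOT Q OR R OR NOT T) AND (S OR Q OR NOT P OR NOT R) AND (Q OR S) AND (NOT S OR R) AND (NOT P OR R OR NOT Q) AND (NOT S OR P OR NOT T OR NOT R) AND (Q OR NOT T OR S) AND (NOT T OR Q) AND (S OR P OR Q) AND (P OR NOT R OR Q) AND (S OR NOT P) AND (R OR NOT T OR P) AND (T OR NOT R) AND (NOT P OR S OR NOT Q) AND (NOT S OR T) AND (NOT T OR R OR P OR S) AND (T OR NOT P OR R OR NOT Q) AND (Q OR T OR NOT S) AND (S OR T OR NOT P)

True

Suppose Q = false.
Unit clause (S) forces S = true.
Unit clause (R) forces R = true.
Unit clause (NOT T) forces T = false.
But (T) is also a unit clause — contradiction.
So every satisfying assignment has Q = True.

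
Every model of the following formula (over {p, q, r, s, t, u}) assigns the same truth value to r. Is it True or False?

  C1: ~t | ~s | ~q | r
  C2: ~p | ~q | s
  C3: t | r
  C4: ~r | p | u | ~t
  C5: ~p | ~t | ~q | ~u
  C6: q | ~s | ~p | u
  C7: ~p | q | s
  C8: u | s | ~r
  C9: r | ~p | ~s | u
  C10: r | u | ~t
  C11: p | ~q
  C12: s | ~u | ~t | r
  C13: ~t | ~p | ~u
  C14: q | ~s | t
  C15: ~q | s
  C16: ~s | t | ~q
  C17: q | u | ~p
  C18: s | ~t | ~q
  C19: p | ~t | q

True

Suppose r = 0.
Unit clause (t) forces t = 1.
Unit clause (u) forces u = 1.
Unit clause (s) forces s = 1.
Unit clause (~q) forces q = 0.
Unit clause (~p) forces p = 0.
Now (p) is unsatisfied and unit — conflict.
So every satisfying assignment has r = True.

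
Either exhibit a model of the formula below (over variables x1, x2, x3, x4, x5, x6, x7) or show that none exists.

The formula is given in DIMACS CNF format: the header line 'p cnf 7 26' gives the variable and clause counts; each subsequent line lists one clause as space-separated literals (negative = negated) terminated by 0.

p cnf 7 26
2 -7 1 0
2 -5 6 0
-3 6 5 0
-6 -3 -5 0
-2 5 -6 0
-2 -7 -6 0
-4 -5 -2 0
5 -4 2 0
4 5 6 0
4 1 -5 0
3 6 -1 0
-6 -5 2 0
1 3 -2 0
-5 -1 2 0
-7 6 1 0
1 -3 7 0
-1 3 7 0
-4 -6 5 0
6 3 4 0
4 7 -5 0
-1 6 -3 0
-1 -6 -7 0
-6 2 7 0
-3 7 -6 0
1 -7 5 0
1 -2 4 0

UNSATISFIABLE

Case x2 = True:
Case x5 = True:
The clause (¬x4) is unit, so x4 = False.
The clause (x1) is unit, so x1 = True.
The clause (x7) is unit, so x7 = True.
The clause (¬x6) is unit, so x6 = False.
The clause (x3) is unit, so x3 = True.
That conflicts with the unit clause (¬x3).
That branch fails; take x5 = False instead.
The clause (¬x6) is unit, so x6 = False.
The clause (¬x3) is unit, so x3 = False.
The clause (x4) is unit, so x4 = True.
The clause (¬x1) is unit, so x1 = False.
That conflicts with the unit clause (x1).
Either choice for x5 ends in contradiction.
That branch fails; take x2 = False instead.
Case x7 = False:
The clause (¬x6) is unit, so x6 = False.
The clause (¬x5) is unit, so x5 = False.
The clause (¬x3) is unit, so x3 = False.
The clause (¬x4) is unit, so x4 = False.
That conflicts with the unit clause (x4).
That branch fails; take x7 = True instead.
The clause (x1) is unit, so x1 = True.
The clause (¬x5) is unit, so x5 = False.
The clause (¬x4) is unit, so x4 = False.
The clause (x6) is unit, so x6 = True.
That conflicts with the unit clause (¬x6).
Either choice for x7 ends in contradiction.
Either choice for x2 ends in contradiction.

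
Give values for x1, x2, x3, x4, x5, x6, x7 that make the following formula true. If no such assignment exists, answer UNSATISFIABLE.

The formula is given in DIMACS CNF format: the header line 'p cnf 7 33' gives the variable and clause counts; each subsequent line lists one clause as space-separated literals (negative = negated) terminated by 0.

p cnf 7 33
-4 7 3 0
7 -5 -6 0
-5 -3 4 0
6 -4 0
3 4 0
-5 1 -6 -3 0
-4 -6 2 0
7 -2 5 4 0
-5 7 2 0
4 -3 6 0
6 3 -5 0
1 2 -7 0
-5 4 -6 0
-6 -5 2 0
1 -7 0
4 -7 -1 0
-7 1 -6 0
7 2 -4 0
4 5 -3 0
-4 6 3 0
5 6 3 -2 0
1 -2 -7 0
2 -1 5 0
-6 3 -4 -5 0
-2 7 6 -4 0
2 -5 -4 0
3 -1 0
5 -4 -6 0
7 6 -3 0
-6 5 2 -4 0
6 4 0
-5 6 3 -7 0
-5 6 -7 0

Suppose x6 = True.
Suppose x7 = True.
(x1) alone gives x1 = True.
(x4) alone gives x4 = True.
(x2) alone gives x2 = True.
(x3) alone gives x3 = True.
(x5) alone gives x5 = True.
This assignment satisfies each clause.

x1: True; x2: True; x3: True; x4: True; x5: True; x6: True; x7: True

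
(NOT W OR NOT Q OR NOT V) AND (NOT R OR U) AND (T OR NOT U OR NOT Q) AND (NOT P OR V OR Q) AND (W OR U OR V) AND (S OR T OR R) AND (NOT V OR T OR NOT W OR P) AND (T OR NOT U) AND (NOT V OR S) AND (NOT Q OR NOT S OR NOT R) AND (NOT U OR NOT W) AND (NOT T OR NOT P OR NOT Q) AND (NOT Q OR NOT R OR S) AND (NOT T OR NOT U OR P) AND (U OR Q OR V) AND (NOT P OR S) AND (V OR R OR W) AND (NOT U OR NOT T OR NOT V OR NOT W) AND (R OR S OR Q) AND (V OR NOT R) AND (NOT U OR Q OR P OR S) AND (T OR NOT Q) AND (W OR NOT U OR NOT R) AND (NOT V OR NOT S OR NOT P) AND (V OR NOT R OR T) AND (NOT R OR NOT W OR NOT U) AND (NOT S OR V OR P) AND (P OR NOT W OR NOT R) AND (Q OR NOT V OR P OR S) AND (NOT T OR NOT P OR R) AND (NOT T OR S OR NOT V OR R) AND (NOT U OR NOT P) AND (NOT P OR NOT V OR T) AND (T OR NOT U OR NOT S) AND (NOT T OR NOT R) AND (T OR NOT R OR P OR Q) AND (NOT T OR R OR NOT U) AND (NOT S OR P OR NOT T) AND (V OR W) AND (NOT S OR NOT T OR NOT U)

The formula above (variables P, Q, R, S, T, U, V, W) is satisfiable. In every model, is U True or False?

False

Suppose U = true.
Unit clause (T) forces T = true.
Unit clause (NOT W) forces W = false.
Unit clause (P) forces P = true.
But (NOT P) is also a unit clause — contradiction.
So every satisfying assignment has U = False.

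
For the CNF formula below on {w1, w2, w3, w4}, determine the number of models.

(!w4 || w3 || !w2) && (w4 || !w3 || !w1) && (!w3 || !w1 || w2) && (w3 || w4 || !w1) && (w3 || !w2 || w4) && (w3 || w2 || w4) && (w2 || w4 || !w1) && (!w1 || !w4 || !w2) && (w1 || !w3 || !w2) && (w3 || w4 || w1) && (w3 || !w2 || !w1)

There are 2^4 = 16 truth assignments over (w1, w2, w3, w4).
Check each against the 11 clauses (columns in the order w1, w2, w3, w4):
  F F F F  ✗ fails (w3 || w2 || w4)
  F F F T  ✓ satisfies all
  F F T F  ✓ satisfies all
  F F T T  ✓ satisfies all
  F T F F  ✗ fails (w3 || !w2 || w4)
  F T F T  ✗ fails (!w4 || w3 || !w2)
  F T T F  ✗ fails (w1 || !w3 || !w2)
  F T T T  ✗ fails (w1 || !w3 || !w2)
  T F F F  ✗ fails (w3 || w4 || !w1)
  T F F T  ✓ satisfies all
  T F T F  ✗ fails (w4 || !w3 || !w1)
  T F T T  ✗ fails (!w3 || !w1 || w2)
  T T F F  ✗ fails (w3 || w4 || !w1)
  T T F T  ✗ fails (!w4 || w3 || !w2)
  T T T F  ✗ fails (w4 || !w3 || !w1)
  T T T T  ✗ fails (!w1 || !w4 || !w2)
4 of the 16 rows are models.

4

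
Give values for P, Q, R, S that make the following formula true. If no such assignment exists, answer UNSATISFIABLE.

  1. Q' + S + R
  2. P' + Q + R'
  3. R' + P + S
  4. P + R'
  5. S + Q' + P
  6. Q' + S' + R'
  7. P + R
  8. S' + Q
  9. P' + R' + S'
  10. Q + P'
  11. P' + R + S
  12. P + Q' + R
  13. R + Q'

Branch on P: set P = 1.
Unit clause (Q) forces Q = 1.
Unit clause (R) forces R = 1.
Unit clause (S') forces S = 0.
This assignment satisfies each clause.

P ↦ 1,  Q ↦ 1,  R ↦ 1,  S ↦ 0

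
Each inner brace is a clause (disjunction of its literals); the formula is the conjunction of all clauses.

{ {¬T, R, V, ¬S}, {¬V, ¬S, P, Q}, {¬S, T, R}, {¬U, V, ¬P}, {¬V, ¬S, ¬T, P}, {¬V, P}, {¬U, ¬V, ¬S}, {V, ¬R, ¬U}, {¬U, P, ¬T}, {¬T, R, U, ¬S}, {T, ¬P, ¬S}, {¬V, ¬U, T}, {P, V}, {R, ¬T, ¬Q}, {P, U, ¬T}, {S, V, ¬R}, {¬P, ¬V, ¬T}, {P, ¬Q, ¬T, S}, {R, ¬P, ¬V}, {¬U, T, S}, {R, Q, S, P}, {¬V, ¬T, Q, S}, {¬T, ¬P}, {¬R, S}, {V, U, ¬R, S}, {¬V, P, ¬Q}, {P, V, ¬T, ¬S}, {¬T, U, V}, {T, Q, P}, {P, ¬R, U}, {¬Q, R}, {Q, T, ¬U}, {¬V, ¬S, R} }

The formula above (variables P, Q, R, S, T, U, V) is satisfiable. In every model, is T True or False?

False

Suppose T = True.
From the singleton clause (¬P), P = False.
From the singleton clause (¬V), V = False.
That conflicts with the unit clause (V).
So every satisfying assignment has T = False.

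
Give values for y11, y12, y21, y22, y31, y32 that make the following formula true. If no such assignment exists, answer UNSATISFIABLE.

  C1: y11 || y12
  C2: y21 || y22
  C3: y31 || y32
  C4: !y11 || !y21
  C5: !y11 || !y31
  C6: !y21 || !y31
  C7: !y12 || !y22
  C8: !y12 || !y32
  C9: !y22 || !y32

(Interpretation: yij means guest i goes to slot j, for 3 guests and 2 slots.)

UNSATISFIABLE

Branch on y11: set y11 = true.
Unit clause (!y21) forces y21 = false.
Unit clause (y22) forces y22 = true.
Unit clause (!y31) forces y31 = false.
Unit clause (y32) forces y32 = true.
But (!y32) is also a unit clause — contradiction.
That branch fails; take y11 = false instead.
Unit clause (y12) forces y12 = true.
Unit clause (!y22) forces y22 = false.
Unit clause (y21) forces y21 = true.
Unit clause (!y31) forces y31 = false.
Unit clause (y32) forces y32 = true.
But (!y32) is also a unit clause — contradiction.
Both values of y11 lead to a conflict.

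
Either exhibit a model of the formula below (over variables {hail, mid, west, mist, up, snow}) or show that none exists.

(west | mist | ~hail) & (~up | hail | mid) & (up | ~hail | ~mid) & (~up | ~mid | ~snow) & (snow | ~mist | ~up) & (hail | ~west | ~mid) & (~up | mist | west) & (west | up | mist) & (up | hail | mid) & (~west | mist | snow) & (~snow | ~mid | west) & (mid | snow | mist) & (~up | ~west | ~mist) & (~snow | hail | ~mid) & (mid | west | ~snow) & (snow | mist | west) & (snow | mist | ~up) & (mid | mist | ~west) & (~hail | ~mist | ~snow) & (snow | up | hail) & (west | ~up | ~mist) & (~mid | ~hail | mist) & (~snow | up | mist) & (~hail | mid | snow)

Branch on west: set west = 1.
Branch on hail: set hail = 1.
Branch on up: set up = 1.
The clause (~mist) is unit, so mist = 0.
The clause (snow) is unit, so snow = 1.
The clause (~mid) is unit, so mid = 0.
Now (mid) is unsatisfied and unit — conflict.
That branch fails; take up = 0 instead.
The clause (~mid) is unit, so mid = 0.
The clause (mist) is unit, so mist = 1.
The clause (~snow) is unit, so snow = 0.
Now (snow) is unsatisfied and unit — conflict.
Neither up = 1 nor up = 0 works.
That branch fails; take hail = 0 instead.
The clause (~mid) is unit, so mid = 0.
The clause (~up) is unit, so up = 0.
Now (up) is unsatisfied and unit — conflict.
Neither hail = 1 nor hail = 0 works.
That branch fails; take west = 0 instead.
Branch on mist: set mist = 1.
The clause (~up) is unit, so up = 0.
Branch on hail: set hail = 0.
The clause (mid) is unit, so mid = 1.
The clause (~snow) is unit, so snow = 0.
Now (snow) is unsatisfied and unit — conflict.
That branch fails; take hail = 1 instead.
The clause (~mid) is unit, so mid = 0.
The clause (~snow) is unit, so snow = 0.
Now (snow) is unsatisfied and unit — conflict.
Neither hail = 1 nor hail = 0 works.
That branch fails; take mist = 0 instead.
The clause (~hail) is unit, so hail = 0.
The clause (~up) is unit, so up = 0.
Now (up) is unsatisfied and unit — conflict.
Neither mist = 1 nor mist = 0 works.
Neither west = 1 nor west = 0 works.

UNSATISFIABLE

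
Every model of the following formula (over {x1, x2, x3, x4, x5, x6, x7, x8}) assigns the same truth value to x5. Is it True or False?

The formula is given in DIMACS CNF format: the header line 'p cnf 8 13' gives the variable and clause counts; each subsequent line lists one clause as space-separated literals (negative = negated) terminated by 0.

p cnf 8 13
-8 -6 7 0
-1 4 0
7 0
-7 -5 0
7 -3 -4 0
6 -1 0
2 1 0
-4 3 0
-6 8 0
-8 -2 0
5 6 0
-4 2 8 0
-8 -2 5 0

False

Suppose x5 = True.
(x7) alone gives x7 = True.
But (¬x7) is also a unit clause — contradiction.
So every satisfying assignment has x5 = False.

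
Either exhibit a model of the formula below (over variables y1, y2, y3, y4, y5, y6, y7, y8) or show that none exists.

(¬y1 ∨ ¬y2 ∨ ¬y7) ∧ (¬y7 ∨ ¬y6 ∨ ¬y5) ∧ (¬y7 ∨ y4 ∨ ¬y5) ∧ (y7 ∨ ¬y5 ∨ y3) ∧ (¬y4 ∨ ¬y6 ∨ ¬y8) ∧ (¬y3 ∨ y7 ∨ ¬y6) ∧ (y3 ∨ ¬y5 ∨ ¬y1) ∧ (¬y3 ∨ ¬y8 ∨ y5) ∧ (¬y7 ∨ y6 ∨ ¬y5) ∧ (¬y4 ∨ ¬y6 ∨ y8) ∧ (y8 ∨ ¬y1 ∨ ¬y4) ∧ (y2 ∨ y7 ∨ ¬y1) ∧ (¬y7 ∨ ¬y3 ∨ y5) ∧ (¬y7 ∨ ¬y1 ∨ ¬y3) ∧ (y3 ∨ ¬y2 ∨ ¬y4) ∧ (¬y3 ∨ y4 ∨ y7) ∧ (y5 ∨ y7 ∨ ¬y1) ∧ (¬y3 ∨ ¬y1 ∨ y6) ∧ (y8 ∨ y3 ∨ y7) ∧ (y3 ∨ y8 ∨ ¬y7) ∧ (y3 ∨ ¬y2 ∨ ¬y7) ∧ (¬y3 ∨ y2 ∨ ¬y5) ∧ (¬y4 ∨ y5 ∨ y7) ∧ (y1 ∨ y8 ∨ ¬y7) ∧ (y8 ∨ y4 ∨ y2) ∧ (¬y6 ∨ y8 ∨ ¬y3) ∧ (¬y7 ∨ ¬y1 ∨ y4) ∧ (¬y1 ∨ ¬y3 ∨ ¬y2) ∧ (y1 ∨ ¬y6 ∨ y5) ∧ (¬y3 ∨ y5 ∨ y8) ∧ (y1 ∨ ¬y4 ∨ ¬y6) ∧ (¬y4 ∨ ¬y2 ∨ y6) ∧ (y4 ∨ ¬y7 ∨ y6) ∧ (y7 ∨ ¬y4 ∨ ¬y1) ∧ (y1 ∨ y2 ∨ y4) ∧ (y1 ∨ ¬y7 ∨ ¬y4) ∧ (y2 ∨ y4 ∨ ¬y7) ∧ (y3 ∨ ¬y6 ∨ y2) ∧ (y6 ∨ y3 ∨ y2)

y1 ↦ False,  y2 ↦ True,  y3 ↦ False,  y4 ↦ False,  y5 ↦ False,  y6 ↦ False,  y7 ↦ False,  y8 ↦ True

Suppose y1 = False.
Suppose y8 = True.
Suppose y4 = False.
From the singleton clause (y2), y2 = True.
Suppose y7 = False.
From the singleton clause (¬y3), y3 = False.
From the singleton clause (¬y5), y5 = False.
From the singleton clause (¬y6), y6 = False.
Every clause now holds.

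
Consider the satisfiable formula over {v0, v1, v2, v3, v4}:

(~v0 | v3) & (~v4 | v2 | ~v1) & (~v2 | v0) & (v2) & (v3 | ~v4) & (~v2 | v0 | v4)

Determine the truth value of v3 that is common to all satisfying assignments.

True

Suppose v3 = 0.
From the singleton clause (~v0), v0 = 0.
From the singleton clause (~v2), v2 = 0.
That conflicts with the unit clause (v2).
So every satisfying assignment has v3 = True.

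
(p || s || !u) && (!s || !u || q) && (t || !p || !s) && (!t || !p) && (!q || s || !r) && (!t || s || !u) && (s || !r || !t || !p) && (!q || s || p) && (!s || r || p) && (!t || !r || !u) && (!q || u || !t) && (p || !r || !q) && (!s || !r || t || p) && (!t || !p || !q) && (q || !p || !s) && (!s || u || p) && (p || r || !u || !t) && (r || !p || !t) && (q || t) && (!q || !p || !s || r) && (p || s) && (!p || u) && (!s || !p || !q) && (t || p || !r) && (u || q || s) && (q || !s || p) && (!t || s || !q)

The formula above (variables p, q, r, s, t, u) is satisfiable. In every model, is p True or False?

True

Suppose p = false.
The clause (s) is unit, so s = true.
The clause (r) is unit, so r = true.
The clause (!q) is unit, so q = false.
But (q) is also a unit clause — contradiction.
So every satisfying assignment has p = True.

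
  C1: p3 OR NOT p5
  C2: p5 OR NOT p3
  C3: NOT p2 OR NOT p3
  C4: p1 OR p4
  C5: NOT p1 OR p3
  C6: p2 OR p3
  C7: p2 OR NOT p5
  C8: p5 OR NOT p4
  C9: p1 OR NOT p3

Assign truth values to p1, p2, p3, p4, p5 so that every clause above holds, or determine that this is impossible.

UNSATISFIABLE

Case p3 = true:
The clause (p5) is unit, so p5 = true.
The clause (NOT p2) is unit, so p2 = false.
That conflicts with the unit clause (p2).
Backtrack on p3: now try p3 = false.
The clause (NOT p5) is unit, so p5 = false.
The clause (NOT p1) is unit, so p1 = false.
The clause (p4) is unit, so p4 = true.
That conflicts with the unit clause (NOT p4).
Neither p3 = true nor p3 = false works.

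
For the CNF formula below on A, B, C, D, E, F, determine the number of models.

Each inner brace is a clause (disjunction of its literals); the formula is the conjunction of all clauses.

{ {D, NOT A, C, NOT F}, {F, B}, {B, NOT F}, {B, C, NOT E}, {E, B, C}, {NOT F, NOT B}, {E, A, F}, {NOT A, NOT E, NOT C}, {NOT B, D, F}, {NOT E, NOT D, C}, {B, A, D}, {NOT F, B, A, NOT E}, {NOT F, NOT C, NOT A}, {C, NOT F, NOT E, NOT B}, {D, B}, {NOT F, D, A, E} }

There are 2^6 = 64 truth assignments over (A, B, C, D, E, F).
Split on F. With F = true, the clauses containing F are satisfied and NOT F drops from the rest; 0 of the 2^5 = 32 assignments to the other variables satisfy what remains.
With F = false, by the same count on the reduced clause set, 3 assignments work.
(One model: A=F, B=T, C=T, D=T, E=T, F=F.)
Total: 0 + 3 = 3.

3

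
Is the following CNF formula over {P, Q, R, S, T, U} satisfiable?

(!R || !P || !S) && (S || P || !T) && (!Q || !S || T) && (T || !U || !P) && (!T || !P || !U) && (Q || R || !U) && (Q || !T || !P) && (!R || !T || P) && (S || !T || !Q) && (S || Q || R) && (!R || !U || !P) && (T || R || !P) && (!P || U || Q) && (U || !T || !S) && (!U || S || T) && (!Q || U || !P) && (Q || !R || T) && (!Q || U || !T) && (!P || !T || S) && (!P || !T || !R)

Branch on R: set R = false.
Branch on Q: set Q = false.
Unit clause (!U) forces U = false.
Unit clause (S) forces S = true.
Unit clause (!P) forces P = false.
Unit clause (!T) forces T = false.
Every clause now holds.
A satisfying assignment: P: false, Q: false, R: false, S: true, T: false, U: false.

Satisfiable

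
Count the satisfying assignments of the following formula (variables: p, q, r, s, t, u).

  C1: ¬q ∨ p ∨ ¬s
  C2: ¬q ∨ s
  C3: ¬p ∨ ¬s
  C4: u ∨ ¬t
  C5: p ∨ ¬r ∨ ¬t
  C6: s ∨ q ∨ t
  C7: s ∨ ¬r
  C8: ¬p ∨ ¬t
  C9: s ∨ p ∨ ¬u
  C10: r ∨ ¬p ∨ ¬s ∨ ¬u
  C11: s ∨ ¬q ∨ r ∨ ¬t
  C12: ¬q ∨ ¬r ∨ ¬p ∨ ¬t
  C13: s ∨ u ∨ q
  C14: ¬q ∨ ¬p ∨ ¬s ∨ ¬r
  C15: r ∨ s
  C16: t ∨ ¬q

There are 2^6 = 64 truth assignments over (p, q, r, s, t, u).
Split on t. With t = True, the clauses containing t are satisfied and ¬t drops from the rest; 1 of the 2^5 = 32 assignments to the other variables satisfy what remains.
With t = False, by the same count on the reduced clause set, 4 assignments work.
(One model: p=F, q=F, r=F, s=T, t=F, u=F.)
Total: 1 + 4 = 5.

5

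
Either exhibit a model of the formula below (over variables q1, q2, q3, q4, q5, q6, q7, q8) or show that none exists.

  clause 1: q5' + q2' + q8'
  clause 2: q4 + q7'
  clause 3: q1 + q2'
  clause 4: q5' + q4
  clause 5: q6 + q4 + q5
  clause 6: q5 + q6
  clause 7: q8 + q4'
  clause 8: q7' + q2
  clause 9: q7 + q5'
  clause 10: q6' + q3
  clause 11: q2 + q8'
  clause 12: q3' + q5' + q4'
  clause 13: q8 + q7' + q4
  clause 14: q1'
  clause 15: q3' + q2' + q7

(q1') alone gives q1 = 0.
(q2') alone gives q2 = 0.
(q7') alone gives q7 = 0.
(q5') alone gives q5 = 0.
(q6) alone gives q6 = 1.
(q3) alone gives q3 = 1.
(q8') alone gives q8 = 0.
(q4') alone gives q4 = 0.
Every clause now holds.

q1 ↦ 0; q2 ↦ 0; q3 ↦ 1; q4 ↦ 0; q5 ↦ 0; q6 ↦ 1; q7 ↦ 0; q8 ↦ 0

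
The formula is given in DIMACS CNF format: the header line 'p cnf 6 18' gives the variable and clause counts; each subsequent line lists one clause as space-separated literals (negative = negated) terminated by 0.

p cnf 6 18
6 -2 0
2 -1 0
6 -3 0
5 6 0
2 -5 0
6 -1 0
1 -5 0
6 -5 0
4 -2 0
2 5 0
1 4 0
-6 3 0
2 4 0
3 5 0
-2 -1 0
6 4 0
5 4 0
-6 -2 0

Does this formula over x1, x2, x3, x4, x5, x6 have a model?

Suppose x6 = True.
Unit clause (x3) forces x3 = True.
Unit clause (¬x2) forces x2 = False.
Unit clause (¬x1) forces x1 = False.
Unit clause (¬x5) forces x5 = False.
That conflicts with the unit clause (x5).
So x6 must be the other value — set x6 = False.
Unit clause (¬x2) forces x2 = False.
Unit clause (¬x1) forces x1 = False.
Unit clause (¬x3) forces x3 = False.
Unit clause (x5) forces x5 = True.
That conflicts with the unit clause (¬x5).
Both values of x6 lead to a conflict.
No assignment satisfies every clause.

No, unsatisfiable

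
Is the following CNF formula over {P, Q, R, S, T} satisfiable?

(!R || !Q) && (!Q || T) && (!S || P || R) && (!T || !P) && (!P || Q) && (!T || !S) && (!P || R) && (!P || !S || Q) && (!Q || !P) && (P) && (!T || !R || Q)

No

The clause (P) is unit, so P = true.
The clause (!T) is unit, so T = false.
The clause (!Q) is unit, so Q = false.
Now (Q) is unsatisfied and unit — conflict.
No assignment satisfies every clause.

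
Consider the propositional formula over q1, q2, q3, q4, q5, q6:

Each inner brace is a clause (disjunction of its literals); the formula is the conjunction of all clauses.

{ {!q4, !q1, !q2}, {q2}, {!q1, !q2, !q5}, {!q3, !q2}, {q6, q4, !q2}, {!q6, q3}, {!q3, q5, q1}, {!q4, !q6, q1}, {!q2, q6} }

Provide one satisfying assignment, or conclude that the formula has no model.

UNSATISFIABLE

From the singleton clause (q2), q2 = true.
From the singleton clause (!q3), q3 = false.
From the singleton clause (!q6), q6 = false.
But (q6) is also a unit clause — contradiction.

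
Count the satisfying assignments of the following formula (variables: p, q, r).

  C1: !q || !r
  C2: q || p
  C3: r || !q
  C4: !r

There are 2^3 = 8 truth assignments over (p, q, r).
Check each against the 4 clauses (columns in the order p, q, r):
  F F F  ✗ fails (q || p)
  F F T  ✗ fails (q || p)
  F T F  ✗ fails (r || !q)
  F T T  ✗ fails (!q || !r)
  T F F  ✓ satisfies all
  T F T  ✗ fails (!r)
  T T F  ✗ fails (r || !q)
  T T T  ✗ fails (!q || !r)
1 of the 8 rows is a model.

1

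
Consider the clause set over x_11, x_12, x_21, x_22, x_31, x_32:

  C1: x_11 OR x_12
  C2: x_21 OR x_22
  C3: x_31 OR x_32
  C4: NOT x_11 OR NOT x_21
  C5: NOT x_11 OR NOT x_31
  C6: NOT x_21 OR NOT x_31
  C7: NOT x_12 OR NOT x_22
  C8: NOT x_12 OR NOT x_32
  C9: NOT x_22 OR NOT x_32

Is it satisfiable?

Unsatisfiable

Branch on x_11: set x_11 = true.
Unit clause (NOT x_21) forces x_21 = false.
Unit clause (x_22) forces x_22 = true.
Unit clause (NOT x_31) forces x_31 = false.
Unit clause (x_32) forces x_32 = true.
That conflicts with the unit clause (NOT x_32).
Backtrack on x_11: now try x_11 = false.
Unit clause (x_12) forces x_12 = true.
Unit clause (NOT x_22) forces x_22 = false.
Unit clause (x_21) forces x_21 = true.
Unit clause (NOT x_31) forces x_31 = false.
Unit clause (x_32) forces x_32 = true.
That conflicts with the unit clause (NOT x_32).
Both values of x_11 lead to a conflict.
No assignment satisfies every clause.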